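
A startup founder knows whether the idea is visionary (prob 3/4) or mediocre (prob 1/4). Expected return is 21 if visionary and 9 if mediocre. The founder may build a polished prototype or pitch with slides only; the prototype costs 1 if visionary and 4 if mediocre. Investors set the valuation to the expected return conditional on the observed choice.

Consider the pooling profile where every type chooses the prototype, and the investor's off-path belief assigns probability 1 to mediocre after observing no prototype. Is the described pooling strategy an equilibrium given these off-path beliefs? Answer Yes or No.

On path, the investor holds the prior and pays 3/4·21 + 1/4·9 = 18. Off path (no prototype), believing mediocre, it pays 9.
visionary: the prototype nets 18 − 1 = 17; no prototype nets 9. visionary stays.
mediocre: the prototype nets 18 − 4 = 14; no prototype nets 9. mediocre stays.
No type deviates, so pooling is sustained.

Yes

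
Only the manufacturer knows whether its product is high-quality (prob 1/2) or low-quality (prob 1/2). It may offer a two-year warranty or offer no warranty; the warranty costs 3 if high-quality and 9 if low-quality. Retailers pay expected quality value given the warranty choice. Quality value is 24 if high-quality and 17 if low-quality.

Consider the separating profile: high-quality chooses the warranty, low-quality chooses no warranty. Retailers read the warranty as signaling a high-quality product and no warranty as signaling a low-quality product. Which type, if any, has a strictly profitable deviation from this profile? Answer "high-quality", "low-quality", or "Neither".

Neither

The warranty pays 24; no warranty pays 17.
high-quality: assigned the warranty, nets 24 − 3 = 21; deviating to no warranty nets 17.
low-quality: assigned no warranty, nets 17; deviating to the warranty nets 24 − 9 = 15.
Both types strictly prefer their assigned action; no profitable deviation.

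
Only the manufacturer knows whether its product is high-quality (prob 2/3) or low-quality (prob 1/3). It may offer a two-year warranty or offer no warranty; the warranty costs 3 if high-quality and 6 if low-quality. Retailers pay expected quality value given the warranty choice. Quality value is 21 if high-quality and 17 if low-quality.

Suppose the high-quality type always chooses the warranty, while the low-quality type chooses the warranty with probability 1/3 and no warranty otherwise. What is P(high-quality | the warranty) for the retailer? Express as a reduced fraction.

6/7

P(the warranty) = (2/3)·1 + (1/3)·(1/3) = 7/9.
By Bayes' rule, P(high-quality | the warranty) = (2/3) / (7/9) = 6/7.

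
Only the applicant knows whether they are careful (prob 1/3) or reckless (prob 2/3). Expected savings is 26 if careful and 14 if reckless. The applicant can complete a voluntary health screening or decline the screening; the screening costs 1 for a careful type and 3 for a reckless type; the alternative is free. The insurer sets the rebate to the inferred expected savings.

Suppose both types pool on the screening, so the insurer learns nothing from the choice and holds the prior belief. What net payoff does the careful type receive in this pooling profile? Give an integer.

Pooled rebate = 1/3·26 + 2/3·14 = 18.
careful pays cost 1 for the screening, so net payoff = 18 − 1 = 17.

17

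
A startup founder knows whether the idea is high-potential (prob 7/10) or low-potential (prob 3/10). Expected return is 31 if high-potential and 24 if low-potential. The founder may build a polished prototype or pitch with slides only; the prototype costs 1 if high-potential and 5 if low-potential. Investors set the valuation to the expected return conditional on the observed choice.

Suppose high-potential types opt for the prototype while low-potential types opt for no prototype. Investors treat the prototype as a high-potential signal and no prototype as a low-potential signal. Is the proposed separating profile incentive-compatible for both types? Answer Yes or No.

Under these beliefs, the prototype earns valuation 31 and no prototype earns valuation 24.
high-potential: the prototype nets 31 − 1 = 30; no prototype nets 24. high-potential prefers the prototype.
low-potential: the prototype nets 31 − 5 = 26; no prototype nets 24. low-potential would deviate to the prototype.
low-potential has a profitable deviation, so the profile is not an equilibrium.

No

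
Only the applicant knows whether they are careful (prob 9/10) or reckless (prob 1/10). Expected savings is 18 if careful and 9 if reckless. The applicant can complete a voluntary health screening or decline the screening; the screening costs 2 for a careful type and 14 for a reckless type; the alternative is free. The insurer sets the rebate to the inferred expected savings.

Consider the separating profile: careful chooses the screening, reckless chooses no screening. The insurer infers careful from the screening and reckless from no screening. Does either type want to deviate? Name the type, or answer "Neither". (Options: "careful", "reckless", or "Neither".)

The screening pays 18; no screening pays 9.
careful: assigned the screening, nets 18 − 2 = 16; deviating to no screening nets 9.
reckless: assigned no screening, nets 9; deviating to the screening nets 18 − 14 = 4.
Both types strictly prefer their assigned action; no profitable deviation.

Neither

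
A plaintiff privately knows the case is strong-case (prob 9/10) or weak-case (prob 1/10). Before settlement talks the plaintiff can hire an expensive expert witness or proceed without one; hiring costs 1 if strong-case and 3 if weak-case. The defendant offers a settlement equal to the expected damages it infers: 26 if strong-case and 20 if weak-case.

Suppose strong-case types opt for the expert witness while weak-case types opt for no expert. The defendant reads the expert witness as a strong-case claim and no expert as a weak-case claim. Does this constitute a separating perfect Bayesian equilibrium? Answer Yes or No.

Under these beliefs, the expert witness earns settlement 26 and no expert earns settlement 20.
strong-case: the expert witness nets 26 − 1 = 25; no expert nets 20. strong-case prefers the expert witness.
weak-case: the expert witness nets 26 − 3 = 23; no expert nets 20. weak-case would deviate to the expert witness.
weak-case has a profitable deviation, so the profile is not an equilibrium.

No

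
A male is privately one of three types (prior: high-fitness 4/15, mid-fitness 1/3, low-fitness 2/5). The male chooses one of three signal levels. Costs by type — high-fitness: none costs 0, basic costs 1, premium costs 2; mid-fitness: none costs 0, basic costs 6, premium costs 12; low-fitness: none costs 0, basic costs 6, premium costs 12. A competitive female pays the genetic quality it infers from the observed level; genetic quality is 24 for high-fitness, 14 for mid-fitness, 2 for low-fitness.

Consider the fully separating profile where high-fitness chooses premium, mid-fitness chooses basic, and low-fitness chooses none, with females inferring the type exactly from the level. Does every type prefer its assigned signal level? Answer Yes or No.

No

Separating mating payoffs: premium → 24, basic → 14, none → 2.
high-fitness (assigned premium): none: 2 − 0 = 2; basic: 14 − 1 = 13; premium: 24 − 2 = 22. high-fitness stays.
mid-fitness (assigned basic): none: 2 − 0 = 2; basic: 14 − 6 = 8; premium: 24 − 12 = 12. mid-fitness prefers premium.
low-fitness (assigned none): none: 2 − 0 = 2; basic: 14 − 6 = 8; premium: 24 − 12 = 12. low-fitness prefers premium.
At least one type deviates; the separating profile fails.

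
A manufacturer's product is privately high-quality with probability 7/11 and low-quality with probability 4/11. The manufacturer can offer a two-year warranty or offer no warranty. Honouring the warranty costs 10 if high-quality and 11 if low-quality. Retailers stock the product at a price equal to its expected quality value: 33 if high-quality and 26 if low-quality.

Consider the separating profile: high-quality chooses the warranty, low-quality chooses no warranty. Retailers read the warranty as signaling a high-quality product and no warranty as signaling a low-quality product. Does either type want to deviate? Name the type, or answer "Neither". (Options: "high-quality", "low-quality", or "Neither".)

The warranty pays 33; no warranty pays 26.
high-quality: assigned the warranty, nets 33 − 10 = 23; deviating to no warranty nets 26.
low-quality: assigned no warranty, nets 26; deviating to the warranty nets 33 − 11 = 22.
The high-quality type gains 3 by deviating.

high-quality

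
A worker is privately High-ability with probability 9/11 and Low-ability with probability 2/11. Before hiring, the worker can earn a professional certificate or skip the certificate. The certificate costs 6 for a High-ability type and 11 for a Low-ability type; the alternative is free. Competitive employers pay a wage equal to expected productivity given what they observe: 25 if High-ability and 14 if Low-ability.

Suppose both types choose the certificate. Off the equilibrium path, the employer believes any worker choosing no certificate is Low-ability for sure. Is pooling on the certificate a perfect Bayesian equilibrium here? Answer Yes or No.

On path, the employer holds the prior and pays 9/11·25 + 2/11·14 = 23. Off path (no certificate), believing Low-ability, it pays 14.
High-ability: the certificate nets 23 − 6 = 17; no certificate nets 14. High-ability stays.
Low-ability: the certificate nets 23 − 11 = 12; no certificate nets 14. Low-ability would deviate.
A type deviates, so pooling fails.

No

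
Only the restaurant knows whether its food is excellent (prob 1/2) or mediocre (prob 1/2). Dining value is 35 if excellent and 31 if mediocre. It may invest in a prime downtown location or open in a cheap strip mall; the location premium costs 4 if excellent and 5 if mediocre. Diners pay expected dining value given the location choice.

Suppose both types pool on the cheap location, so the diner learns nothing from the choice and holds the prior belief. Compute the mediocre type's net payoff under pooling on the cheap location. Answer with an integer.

33

Pooled price premium = 1/2·35 + 1/2·31 = 33.
mediocre pays no cost for the cheap location, so net payoff = 33.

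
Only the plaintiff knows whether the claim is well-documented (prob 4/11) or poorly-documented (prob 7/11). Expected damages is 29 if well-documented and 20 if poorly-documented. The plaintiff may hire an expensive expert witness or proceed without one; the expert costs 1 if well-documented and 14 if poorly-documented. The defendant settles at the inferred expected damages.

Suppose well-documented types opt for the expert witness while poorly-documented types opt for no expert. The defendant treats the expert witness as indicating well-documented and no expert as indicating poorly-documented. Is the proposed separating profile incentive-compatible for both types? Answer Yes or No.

Under these beliefs, the expert witness earns settlement 29 and no expert earns settlement 20.
well-documented: the expert witness nets 29 − 1 = 28; no expert nets 20. well-documented prefers the expert witness.
poorly-documented: the expert witness nets 29 − 14 = 15; no expert nets 20. poorly-documented prefers no expert.
Neither type deviates, so the separating profile is an equilibrium.

Yes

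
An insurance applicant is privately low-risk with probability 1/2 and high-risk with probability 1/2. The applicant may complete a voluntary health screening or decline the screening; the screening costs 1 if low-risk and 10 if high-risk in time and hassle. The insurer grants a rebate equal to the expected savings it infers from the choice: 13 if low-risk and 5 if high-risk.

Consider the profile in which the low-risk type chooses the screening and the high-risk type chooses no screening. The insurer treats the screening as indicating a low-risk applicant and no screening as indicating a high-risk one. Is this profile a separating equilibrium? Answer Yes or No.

Under these beliefs, the screening earns rebate 13 and no screening earns rebate 5.
low-risk: the screening nets 13 − 1 = 12; no screening nets 5. low-risk prefers the screening.
high-risk: the screening nets 13 − 10 = 3; no screening nets 5. high-risk prefers no screening.
Neither type deviates, so the separating profile is an equilibrium.

Yes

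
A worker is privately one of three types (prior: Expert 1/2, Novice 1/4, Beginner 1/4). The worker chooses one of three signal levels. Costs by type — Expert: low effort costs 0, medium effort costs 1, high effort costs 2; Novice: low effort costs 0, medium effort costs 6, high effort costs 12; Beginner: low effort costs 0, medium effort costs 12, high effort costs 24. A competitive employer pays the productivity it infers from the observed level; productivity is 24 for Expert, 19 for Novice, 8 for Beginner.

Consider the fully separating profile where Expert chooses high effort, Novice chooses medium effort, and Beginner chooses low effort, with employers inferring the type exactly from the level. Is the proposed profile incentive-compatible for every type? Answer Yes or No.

Yes

Separating wages: high effort → 24, medium effort → 19, low effort → 8.
Expert (assigned high effort): low effort: 8 − 0 = 8; medium effort: 19 − 1 = 18; high effort: 24 − 2 = 22. Expert stays.
Novice (assigned medium effort): low effort: 8 − 0 = 8; medium effort: 19 − 6 = 13; high effort: 24 − 12 = 12. Novice stays.
Beginner (assigned low effort): low effort: 8 − 0 = 8; medium effort: 19 − 12 = 7; high effort: 24 − 24 = 0. Beginner stays.
Every type prefers its assigned level; separation holds.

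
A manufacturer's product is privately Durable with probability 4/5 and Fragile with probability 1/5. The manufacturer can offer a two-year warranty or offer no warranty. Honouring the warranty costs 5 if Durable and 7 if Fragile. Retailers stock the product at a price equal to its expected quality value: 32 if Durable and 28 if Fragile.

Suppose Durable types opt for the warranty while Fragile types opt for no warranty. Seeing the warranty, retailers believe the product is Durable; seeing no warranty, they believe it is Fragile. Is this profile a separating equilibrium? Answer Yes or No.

No

Under these beliefs, the warranty earns price 32 and no warranty earns price 28.
Durable: the warranty nets 32 − 5 = 27; no warranty nets 28. Durable would deviate to no warranty.
Fragile: the warranty nets 32 − 7 = 25; no warranty nets 28. Fragile prefers no warranty.
Durable has a profitable deviation, so the profile is not an equilibrium.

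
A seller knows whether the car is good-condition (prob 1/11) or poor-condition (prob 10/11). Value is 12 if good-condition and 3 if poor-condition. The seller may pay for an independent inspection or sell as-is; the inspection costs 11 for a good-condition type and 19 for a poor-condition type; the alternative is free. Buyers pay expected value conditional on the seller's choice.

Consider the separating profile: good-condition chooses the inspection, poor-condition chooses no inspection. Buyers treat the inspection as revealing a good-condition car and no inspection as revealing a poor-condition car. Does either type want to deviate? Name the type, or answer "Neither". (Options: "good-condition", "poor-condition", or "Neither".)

good-condition

The inspection pays 12; no inspection pays 3.
good-condition: assigned the inspection, nets 12 − 11 = 1; deviating to no inspection nets 3.
poor-condition: assigned no inspection, nets 3; deviating to the inspection nets 12 − 19 = -7.
The good-condition type gains 2 by deviating.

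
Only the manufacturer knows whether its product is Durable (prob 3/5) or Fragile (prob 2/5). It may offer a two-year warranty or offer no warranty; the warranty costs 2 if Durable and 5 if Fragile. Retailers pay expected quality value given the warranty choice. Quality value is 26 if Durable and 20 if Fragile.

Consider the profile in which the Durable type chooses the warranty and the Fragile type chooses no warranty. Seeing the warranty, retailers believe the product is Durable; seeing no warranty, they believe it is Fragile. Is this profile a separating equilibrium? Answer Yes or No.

No

Under these beliefs, the warranty earns price 26 and no warranty earns price 20.
Durable: the warranty nets 26 − 2 = 24; no warranty nets 20. Durable prefers the warranty.
Fragile: the warranty nets 26 − 5 = 21; no warranty nets 20. Fragile would deviate to the warranty.
Fragile has a profitable deviation, so the profile is not an equilibrium.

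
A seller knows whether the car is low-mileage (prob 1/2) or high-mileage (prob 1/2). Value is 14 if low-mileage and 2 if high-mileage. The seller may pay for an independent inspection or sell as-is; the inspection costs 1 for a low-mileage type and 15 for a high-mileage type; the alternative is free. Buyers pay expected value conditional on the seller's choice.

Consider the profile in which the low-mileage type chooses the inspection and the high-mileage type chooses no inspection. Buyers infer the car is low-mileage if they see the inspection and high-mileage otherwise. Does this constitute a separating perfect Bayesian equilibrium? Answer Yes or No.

Under these beliefs, the inspection earns price 14 and no inspection earns price 2.
low-mileage: the inspection nets 14 − 1 = 13; no inspection nets 2. low-mileage prefers the inspection.
high-mileage: the inspection nets 14 − 15 = -1; no inspection nets 2. high-mileage prefers no inspection.
Neither type deviates, so the separating profile is an equilibrium.

Yes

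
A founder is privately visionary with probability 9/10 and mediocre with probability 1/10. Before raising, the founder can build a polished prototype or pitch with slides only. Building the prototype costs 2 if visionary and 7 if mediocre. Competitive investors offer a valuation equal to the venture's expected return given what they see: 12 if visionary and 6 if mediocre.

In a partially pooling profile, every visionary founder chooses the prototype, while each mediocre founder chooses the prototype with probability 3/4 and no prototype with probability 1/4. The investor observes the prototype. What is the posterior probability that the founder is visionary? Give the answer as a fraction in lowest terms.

12/13

P(the prototype) = (9/10)·1 + (1/10)·(3/4) = 39/40.
By Bayes' rule, P(visionary | the prototype) = (9/10) / (39/40) = 12/13.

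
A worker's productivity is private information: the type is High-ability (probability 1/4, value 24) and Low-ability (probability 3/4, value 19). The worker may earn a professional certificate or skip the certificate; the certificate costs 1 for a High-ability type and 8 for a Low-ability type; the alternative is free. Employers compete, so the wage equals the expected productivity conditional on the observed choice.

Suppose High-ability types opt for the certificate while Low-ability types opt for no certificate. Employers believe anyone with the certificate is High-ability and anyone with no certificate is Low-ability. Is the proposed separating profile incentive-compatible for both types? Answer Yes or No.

Yes

Under these beliefs, the certificate earns wage 24 and no certificate earns wage 19.
High-ability: the certificate nets 24 − 1 = 23; no certificate nets 19. High-ability prefers the certificate.
Low-ability: the certificate nets 24 − 8 = 16; no certificate nets 19. Low-ability prefers no certificate.
Neither type deviates, so the separating profile is an equilibrium.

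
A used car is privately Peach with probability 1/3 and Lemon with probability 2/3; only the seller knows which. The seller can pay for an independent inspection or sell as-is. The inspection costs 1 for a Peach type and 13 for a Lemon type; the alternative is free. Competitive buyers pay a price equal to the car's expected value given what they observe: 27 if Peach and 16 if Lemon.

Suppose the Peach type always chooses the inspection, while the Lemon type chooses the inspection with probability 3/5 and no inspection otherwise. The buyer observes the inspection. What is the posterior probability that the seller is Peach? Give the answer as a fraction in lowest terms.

P(the inspection) = (1/3)·1 + (2/3)·(3/5) = 11/15.
By Bayes' rule, P(Peach | the inspection) = (1/3) / (11/15) = 5/11.

5/11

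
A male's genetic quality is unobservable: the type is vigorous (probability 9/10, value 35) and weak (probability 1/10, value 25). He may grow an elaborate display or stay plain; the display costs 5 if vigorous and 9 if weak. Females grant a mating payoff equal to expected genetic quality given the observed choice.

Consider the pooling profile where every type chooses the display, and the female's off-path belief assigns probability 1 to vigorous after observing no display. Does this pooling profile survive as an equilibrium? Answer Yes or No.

On path, the female holds the prior and pays 9/10·35 + 1/10·25 = 34. Off path (no display), believing vigorous, it pays 35.
vigorous: the display nets 34 − 5 = 29; no display nets 35. vigorous would deviate.
weak: the display nets 34 − 9 = 25; no display nets 35. weak would deviate.
A type deviates, so pooling fails.

No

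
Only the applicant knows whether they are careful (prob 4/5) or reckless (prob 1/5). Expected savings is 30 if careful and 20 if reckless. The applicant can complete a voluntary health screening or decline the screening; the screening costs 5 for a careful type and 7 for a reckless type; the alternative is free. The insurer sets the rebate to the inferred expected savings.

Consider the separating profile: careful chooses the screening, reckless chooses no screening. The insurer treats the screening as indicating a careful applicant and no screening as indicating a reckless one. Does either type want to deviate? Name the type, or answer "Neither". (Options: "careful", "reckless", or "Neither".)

reckless

The screening pays 30; no screening pays 20.
careful: assigned the screening, nets 30 − 5 = 25; deviating to no screening nets 20.
reckless: assigned no screening, nets 20; deviating to the screening nets 30 − 7 = 23.
The reckless type gains 3 by deviating.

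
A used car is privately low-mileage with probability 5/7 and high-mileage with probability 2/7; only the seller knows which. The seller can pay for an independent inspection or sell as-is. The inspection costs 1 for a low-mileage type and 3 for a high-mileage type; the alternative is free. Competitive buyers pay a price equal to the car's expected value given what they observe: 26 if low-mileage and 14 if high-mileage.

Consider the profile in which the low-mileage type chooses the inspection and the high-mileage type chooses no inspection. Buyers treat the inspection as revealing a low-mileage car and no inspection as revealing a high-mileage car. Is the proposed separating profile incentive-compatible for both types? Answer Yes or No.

No

Under these beliefs, the inspection earns price 26 and no inspection earns price 14.
low-mileage: the inspection nets 26 − 1 = 25; no inspection nets 14. low-mileage prefers the inspection.
high-mileage: the inspection nets 26 − 3 = 23; no inspection nets 14. high-mileage would deviate to the inspection.
high-mileage has a profitable deviation, so the profile is not an equilibrium.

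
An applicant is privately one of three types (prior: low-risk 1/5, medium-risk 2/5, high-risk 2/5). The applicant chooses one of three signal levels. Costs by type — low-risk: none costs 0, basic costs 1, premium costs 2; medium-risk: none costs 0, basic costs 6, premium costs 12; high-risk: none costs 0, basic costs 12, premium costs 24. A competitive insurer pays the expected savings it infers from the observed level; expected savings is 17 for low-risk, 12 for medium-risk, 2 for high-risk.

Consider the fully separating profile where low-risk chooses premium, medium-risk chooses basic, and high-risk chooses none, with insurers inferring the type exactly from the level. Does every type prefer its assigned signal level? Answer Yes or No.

Separating rebates: premium → 17, basic → 12, none → 2.
low-risk (assigned premium): none: 2 − 0 = 2; basic: 12 − 1 = 11; premium: 17 − 2 = 15. low-risk stays.
medium-risk (assigned basic): none: 2 − 0 = 2; basic: 12 − 6 = 6; premium: 17 − 12 = 5. medium-risk stays.
high-risk (assigned none): none: 2 − 0 = 2; basic: 12 − 12 = 0; premium: 17 − 24 = -7. high-risk stays.
Every type prefers its assigned level; separation holds.

Yes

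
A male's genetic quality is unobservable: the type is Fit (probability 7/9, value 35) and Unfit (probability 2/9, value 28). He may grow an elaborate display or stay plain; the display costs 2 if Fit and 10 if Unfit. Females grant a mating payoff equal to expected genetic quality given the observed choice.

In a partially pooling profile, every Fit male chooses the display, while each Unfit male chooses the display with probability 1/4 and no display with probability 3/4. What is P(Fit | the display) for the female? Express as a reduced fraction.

P(the display) = (7/9)·1 + (2/9)·(1/4) = 5/6.
By Bayes' rule, P(Fit | the display) = (7/9) / (5/6) = 14/15.

14/15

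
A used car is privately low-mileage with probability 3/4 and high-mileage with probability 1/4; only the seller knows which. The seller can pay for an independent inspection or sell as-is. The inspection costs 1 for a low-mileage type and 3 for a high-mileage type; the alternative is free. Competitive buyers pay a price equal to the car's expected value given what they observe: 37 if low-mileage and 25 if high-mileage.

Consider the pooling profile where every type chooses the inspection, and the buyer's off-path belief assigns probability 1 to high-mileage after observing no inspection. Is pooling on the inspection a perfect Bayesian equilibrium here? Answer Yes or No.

On path, the buyer holds the prior and pays 3/4·37 + 1/4·25 = 34. Off path (no inspection), believing high-mileage, it pays 25.
low-mileage: the inspection nets 34 − 1 = 33; no inspection nets 25. low-mileage stays.
high-mileage: the inspection nets 34 − 3 = 31; no inspection nets 25. high-mileage stays.
No type deviates, so pooling is sustained.

Yes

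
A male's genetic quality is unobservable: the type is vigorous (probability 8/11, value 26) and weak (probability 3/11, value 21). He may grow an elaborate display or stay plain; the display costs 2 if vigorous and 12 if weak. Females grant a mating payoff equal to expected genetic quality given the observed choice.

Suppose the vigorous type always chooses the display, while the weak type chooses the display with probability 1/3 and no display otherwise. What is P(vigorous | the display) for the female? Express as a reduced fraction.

8/9

P(the display) = (8/11)·1 + (3/11)·(1/3) = 9/11.
By Bayes' rule, P(vigorous | the display) = (8/11) / (9/11) = 8/9.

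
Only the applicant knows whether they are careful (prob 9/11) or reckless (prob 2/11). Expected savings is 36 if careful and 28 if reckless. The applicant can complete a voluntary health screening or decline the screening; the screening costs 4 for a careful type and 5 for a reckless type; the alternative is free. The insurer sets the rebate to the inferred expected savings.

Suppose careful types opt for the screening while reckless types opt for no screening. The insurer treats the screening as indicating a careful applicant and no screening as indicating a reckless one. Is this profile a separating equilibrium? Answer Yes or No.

Under these beliefs, the screening earns rebate 36 and no screening earns rebate 28.
careful: the screening nets 36 − 4 = 32; no screening nets 28. careful prefers the screening.
reckless: the screening nets 36 − 5 = 31; no screening nets 28. reckless would deviate to the screening.
reckless has a profitable deviation, so the profile is not an equilibrium.

No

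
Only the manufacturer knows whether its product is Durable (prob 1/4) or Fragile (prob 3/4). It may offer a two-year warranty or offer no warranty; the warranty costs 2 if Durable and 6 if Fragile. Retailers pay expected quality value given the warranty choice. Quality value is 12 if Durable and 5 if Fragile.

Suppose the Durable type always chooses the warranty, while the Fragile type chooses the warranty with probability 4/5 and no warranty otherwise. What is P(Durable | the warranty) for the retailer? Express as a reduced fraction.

5/17

P(the warranty) = (1/4)·1 + (3/4)·(4/5) = 17/20.
By Bayes' rule, P(Durable | the warranty) = (1/4) / (17/20) = 5/17.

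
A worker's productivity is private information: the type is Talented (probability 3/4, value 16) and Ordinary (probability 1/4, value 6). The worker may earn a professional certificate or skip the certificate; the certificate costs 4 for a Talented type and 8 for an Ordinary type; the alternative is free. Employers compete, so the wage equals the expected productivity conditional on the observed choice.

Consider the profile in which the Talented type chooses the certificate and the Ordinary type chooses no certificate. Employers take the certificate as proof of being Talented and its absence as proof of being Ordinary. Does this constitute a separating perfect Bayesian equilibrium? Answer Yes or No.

No

Under these beliefs, the certificate earns wage 16 and no certificate earns wage 6.
Talented: the certificate nets 16 − 4 = 12; no certificate nets 6. Talented prefers the certificate.
Ordinary: the certificate nets 16 − 8 = 8; no certificate nets 6. Ordinary would deviate to the certificate.
Ordinary has a profitable deviation, so the profile is not an equilibrium.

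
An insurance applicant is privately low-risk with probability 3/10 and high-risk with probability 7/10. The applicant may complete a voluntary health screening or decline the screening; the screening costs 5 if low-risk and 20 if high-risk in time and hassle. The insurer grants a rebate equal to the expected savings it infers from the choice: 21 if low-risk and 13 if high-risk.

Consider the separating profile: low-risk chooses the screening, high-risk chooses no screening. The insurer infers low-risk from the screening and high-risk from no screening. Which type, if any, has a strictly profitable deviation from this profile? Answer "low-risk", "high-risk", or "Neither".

Neither

The screening pays 21; no screening pays 13.
low-risk: assigned the screening, nets 21 − 5 = 16; deviating to no screening nets 13.
high-risk: assigned no screening, nets 13; deviating to the screening nets 21 − 20 = 1.
Both types strictly prefer their assigned action; no profitable deviation.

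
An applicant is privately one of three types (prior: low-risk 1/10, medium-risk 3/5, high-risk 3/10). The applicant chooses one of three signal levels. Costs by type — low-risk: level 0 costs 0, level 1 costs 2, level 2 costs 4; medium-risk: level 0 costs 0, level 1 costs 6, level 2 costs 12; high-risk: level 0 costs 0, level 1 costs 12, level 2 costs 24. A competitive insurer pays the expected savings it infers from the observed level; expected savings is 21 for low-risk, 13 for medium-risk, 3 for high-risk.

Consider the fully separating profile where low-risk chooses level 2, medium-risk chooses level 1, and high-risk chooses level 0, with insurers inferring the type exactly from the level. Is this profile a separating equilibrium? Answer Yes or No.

Separating rebates: level 2 → 21, level 1 → 13, level 0 → 3.
low-risk (assigned level 2): level 0: 3 − 0 = 3; level 1: 13 − 2 = 11; level 2: 21 − 4 = 17. low-risk stays.
medium-risk (assigned level 1): level 0: 3 − 0 = 3; level 1: 13 − 6 = 7; level 2: 21 − 12 = 9. medium-risk prefers level 2.
high-risk (assigned level 0): level 0: 3 − 0 = 3; level 1: 13 − 12 = 1; level 2: 21 − 24 = -3. high-risk stays.
At least one type deviates; the separating profile fails.

No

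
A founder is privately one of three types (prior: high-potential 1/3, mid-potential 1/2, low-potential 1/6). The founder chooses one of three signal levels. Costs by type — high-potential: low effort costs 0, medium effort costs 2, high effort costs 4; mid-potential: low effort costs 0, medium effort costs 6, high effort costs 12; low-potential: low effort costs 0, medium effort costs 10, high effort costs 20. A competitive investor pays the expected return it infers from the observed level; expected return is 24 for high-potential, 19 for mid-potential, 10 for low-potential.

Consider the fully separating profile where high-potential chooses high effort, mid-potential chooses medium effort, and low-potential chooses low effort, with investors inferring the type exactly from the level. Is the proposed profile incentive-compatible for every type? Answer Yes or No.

Separating valuations: high effort → 24, medium effort → 19, low effort → 10.
high-potential (assigned high effort): low effort: 10 − 0 = 10; medium effort: 19 − 2 = 17; high effort: 24 − 4 = 20. high-potential stays.
mid-potential (assigned medium effort): low effort: 10 − 0 = 10; medium effort: 19 − 6 = 13; high effort: 24 − 12 = 12. mid-potential stays.
low-potential (assigned low effort): low effort: 10 − 0 = 10; medium effort: 19 − 10 = 9; high effort: 24 − 20 = 4. low-potential stays.
Every type prefers its assigned level; separation holds.

Yes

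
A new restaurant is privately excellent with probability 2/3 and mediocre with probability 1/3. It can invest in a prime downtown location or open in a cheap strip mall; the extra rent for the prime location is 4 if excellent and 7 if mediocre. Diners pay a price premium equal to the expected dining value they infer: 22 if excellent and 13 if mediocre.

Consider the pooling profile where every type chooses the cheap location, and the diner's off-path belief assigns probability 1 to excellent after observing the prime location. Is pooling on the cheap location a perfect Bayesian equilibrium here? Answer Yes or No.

On path, the diner holds the prior and pays 2/3·22 + 1/3·13 = 19. Off path (the prime location), believing excellent, it pays 22.
excellent: the cheap location nets 19; the prime location nets 22 − 4 = 18. excellent stays.
mediocre: the cheap location nets 19; the prime location nets 22 − 7 = 15. mediocre stays.
No type deviates, so pooling is sustained.

Yes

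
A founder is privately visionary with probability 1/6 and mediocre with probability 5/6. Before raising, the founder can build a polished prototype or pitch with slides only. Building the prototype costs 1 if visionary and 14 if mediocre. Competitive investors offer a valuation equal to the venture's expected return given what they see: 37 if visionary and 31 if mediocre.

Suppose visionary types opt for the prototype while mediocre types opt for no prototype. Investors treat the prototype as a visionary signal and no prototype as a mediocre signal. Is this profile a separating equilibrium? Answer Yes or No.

Yes

Under these beliefs, the prototype earns valuation 37 and no prototype earns valuation 31.
visionary: the prototype nets 37 − 1 = 36; no prototype nets 31. visionary prefers the prototype.
mediocre: the prototype nets 37 − 14 = 23; no prototype nets 31. mediocre prefers no prototype.
Neither type deviates, so the separating profile is an equilibrium.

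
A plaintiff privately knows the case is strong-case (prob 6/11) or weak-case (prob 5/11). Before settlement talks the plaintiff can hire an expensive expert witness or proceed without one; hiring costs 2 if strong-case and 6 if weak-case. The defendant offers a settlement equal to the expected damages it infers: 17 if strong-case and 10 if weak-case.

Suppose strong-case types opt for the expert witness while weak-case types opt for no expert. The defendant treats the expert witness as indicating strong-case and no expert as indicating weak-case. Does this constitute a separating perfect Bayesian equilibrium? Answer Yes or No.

No

Under these beliefs, the expert witness earns settlement 17 and no expert earns settlement 10.
strong-case: the expert witness nets 17 − 2 = 15; no expert nets 10. strong-case prefers the expert witness.
weak-case: the expert witness nets 17 − 6 = 11; no expert nets 10. weak-case would deviate to the expert witness.
weak-case has a profitable deviation, so the profile is not an equilibrium.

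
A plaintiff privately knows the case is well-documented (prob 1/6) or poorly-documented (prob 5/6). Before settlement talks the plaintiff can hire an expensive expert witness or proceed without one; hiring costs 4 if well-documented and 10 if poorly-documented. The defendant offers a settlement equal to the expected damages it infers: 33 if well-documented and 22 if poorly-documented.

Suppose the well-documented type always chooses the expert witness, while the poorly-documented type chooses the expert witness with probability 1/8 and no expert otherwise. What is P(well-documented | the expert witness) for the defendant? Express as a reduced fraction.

P(the expert witness) = (1/6)·1 + (5/6)·(1/8) = 13/48.
By Bayes' rule, P(well-documented | the expert witness) = (1/6) / (13/48) = 8/13.

8/13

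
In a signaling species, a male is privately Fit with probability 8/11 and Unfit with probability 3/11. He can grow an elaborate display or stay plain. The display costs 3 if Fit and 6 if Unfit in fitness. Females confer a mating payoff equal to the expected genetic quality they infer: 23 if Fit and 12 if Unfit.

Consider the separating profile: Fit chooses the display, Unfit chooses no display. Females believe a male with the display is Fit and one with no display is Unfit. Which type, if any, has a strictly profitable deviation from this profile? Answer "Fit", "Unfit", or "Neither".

The display pays 23; no display pays 12.
Fit: assigned the display, nets 23 − 3 = 20; deviating to no display nets 12.
Unfit: assigned no display, nets 12; deviating to the display nets 23 − 6 = 17.
The Unfit type gains 5 by deviating.

Unfit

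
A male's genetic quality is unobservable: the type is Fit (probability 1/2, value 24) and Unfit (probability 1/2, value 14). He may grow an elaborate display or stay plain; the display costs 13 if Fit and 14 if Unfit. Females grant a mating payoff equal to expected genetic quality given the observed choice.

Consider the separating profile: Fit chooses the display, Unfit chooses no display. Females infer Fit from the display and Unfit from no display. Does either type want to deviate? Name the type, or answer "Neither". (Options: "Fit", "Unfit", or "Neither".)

The display pays 24; no display pays 14.
Fit: assigned the display, nets 24 − 13 = 11; deviating to no display nets 14.
Unfit: assigned no display, nets 14; deviating to the display nets 24 − 14 = 10.
The Fit type gains 3 by deviating.

Fit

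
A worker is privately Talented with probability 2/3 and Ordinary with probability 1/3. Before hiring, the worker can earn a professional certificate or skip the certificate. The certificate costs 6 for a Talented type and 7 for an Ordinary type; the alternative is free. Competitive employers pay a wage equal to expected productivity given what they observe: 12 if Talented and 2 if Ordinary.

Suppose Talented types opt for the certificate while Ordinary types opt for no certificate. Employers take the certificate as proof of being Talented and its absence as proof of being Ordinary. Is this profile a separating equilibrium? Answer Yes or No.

Under these beliefs, the certificate earns wage 12 and no certificate earns wage 2.
Talented: the certificate nets 12 − 6 = 6; no certificate nets 2. Talented prefers the certificate.
Ordinary: the certificate nets 12 − 7 = 5; no certificate nets 2. Ordinary would deviate to the certificate.
Ordinary has a profitable deviation, so the profile is not an equilibrium.

No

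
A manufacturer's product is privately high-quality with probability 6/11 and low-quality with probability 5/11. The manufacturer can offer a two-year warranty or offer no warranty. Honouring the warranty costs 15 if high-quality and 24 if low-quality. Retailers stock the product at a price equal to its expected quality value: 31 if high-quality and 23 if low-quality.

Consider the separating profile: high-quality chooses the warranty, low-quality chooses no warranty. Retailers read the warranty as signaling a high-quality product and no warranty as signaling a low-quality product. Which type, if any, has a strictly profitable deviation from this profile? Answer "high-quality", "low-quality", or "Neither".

high-quality

The warranty pays 31; no warranty pays 23.
high-quality: assigned the warranty, nets 31 − 15 = 16; deviating to no warranty nets 23.
low-quality: assigned no warranty, nets 23; deviating to the warranty nets 31 − 24 = 7.
The high-quality type gains 7 by deviating.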